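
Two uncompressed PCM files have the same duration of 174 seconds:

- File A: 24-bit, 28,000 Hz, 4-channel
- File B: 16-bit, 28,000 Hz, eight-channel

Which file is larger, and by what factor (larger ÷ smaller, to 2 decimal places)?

File A: 28,000 × 3 × 4 = 336,000 bytes/s.
File B: 28,000 × 2 × 8 = 448,000 bytes/s.
File B is larger; ratio = 77,952,000 / 58,464,000 = 1.33.

File B, by a factor of 1.33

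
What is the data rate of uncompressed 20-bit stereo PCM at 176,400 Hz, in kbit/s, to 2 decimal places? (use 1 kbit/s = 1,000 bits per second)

Bit rate = 176,400 × 20 × 2 = 7,056,000 bits/s.
= 7056.00 kbit/s.

7056.00 kbit/s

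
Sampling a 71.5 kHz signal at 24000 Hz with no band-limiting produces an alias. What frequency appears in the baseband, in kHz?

Nyquist = 24,000/2 = 12,000 Hz; 71,500 Hz exceeds it.
Alias = |71,500 − 3×24,000| = |71,500 − 72,000| = 500 Hz = 0.5 kHz.

0.5 kHz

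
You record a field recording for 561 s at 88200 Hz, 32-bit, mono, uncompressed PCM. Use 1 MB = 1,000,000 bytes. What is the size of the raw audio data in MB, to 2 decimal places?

Bytes = 88,200 samples/s × 561 s × 4 bytes/sample × 1 ch = 197,920,800 bytes.
197,920,800 / 1,000,000 = 197.92 MB.

197.92 MB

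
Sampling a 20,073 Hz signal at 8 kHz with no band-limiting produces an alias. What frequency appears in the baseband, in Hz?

Nyquist = 8,000/2 = 4,000 Hz; 20,073 Hz exceeds it.
Alias = |20,073 − 3×8,000| = |20,073 − 24,000| = 3,927 Hz.

3,927 Hz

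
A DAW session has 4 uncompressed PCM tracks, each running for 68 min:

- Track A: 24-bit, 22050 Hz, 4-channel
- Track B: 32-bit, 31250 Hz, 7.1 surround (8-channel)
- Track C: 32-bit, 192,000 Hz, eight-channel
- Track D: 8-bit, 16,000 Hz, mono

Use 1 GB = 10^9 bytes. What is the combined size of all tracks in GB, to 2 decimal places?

30.29 GB

68 min = 4,080 s.
Track A: 22,050 × 4,080 × 3 × 4 = 1,079,568,000 bytes.
Track B: 31,250 × 4,080 × 4 × 8 = 4,080,000,000 bytes.
Track C: 192,000 × 4,080 × 4 × 8 = 25,067,520,000 bytes.
Track D: 16,000 × 4,080 × 1 × 1 = 65,280,000 bytes.
Total = 30,292,368,000 bytes = 30.29 GB.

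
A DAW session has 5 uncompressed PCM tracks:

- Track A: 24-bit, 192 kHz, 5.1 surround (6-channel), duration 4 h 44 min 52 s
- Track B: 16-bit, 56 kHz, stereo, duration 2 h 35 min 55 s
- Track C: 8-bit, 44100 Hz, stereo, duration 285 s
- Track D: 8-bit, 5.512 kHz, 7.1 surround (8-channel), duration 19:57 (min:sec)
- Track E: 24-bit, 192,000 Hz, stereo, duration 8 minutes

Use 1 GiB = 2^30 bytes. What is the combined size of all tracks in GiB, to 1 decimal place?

Track A: 4 h 44 min 52 s = 17,092 s; 192,000 × 17,092 × 3 × 6 = 59,069,952,000 bytes.
Track B: 2 h 35 min 55 s = 9,355 s; 56,000 × 9,355 × 2 × 2 = 2,095,520,000 bytes.
Track C: 44,100 × 285 × 1 × 2 = 25,137,000 bytes.
Track D: 19:57 (min:sec) = 1,197 s; 5,512 × 1,197 × 1 × 8 = 52,782,912 bytes.
Track E: 8 minutes = 480 s; 192,000 × 480 × 3 × 2 = 552,960,000 bytes.
Total = 61,796,351,912 bytes = 57.6 GiB.

57.6 GiB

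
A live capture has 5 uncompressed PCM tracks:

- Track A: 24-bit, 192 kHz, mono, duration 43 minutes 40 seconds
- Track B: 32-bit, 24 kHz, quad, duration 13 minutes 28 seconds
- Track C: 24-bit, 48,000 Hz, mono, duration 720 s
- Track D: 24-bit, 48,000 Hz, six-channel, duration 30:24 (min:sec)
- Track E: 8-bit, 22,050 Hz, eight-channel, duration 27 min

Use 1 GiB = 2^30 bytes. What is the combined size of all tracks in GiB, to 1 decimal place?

3.5 GiB

Track A: 43 minutes 40 seconds = 2,620 s; 192,000 × 2,620 × 3 × 1 = 1,509,120,000 bytes.
Track B: 13 minutes 28 seconds = 808 s; 24,000 × 808 × 4 × 4 = 310,272,000 bytes.
Track C: 48,000 × 720 × 3 × 1 = 103,680,000 bytes.
Track D: 30:24 (min:sec) = 1,824 s; 48,000 × 1,824 × 3 × 6 = 1,575,936,000 bytes.
Track E: 27 min = 1,620 s; 22,050 × 1,620 × 1 × 8 = 285,768,000 bytes.
Total = 3,784,776,000 bytes = 3.5 GiB.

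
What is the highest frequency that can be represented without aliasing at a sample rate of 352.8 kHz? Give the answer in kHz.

Nyquist frequency = sample rate / 2 = 352,800 / 2 = 176.4 kHz.

176.4 kHz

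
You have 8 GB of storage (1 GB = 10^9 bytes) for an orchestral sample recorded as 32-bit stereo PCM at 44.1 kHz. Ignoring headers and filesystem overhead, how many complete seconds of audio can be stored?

22,675 seconds

Uncompressed byte rate = 44,100 × 4 × 2 = 352,800 bytes/s.
Capacity = 8 × 1,000,000,000 = 8,000,000,000 bytes.
8,000,000,000 / 352,800 ≈ 22675.74 s → 22,675 seconds.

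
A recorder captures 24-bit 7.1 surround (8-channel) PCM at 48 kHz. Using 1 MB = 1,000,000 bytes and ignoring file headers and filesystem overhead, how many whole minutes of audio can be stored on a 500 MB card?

Uncompressed byte rate = 48,000 × 3 × 8 = 1,152,000 bytes/s.
Capacity = 500 × 1,000,000 = 500,000,000 bytes.
500,000,000 / 1,152,000 ≈ 434.03 s → 7 minutes.

7 minutes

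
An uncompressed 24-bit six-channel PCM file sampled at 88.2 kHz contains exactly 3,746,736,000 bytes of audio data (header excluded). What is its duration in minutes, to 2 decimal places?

Byte rate = 88,200 × 3 × 6 = 1,587,600 bytes/s.
Duration = 3,746,736,000 / 1,587,600 = 2,360 s.
2,360 s / 60 = 39.33 minutes.

39.33 minutes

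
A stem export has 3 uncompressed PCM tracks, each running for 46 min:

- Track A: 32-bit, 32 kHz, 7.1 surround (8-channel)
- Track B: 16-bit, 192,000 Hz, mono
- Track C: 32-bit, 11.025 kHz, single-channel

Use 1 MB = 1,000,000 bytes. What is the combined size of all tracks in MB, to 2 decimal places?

4007.80 MB

46 min = 2,760 s.
Track A: 32,000 × 2,760 × 4 × 8 = 2,826,240,000 bytes.
Track B: 192,000 × 2,760 × 2 × 1 = 1,059,840,000 bytes.
Track C: 11,025 × 2,760 × 4 × 1 = 121,716,000 bytes.
Total = 4,007,796,000 bytes = 4007.80 MB.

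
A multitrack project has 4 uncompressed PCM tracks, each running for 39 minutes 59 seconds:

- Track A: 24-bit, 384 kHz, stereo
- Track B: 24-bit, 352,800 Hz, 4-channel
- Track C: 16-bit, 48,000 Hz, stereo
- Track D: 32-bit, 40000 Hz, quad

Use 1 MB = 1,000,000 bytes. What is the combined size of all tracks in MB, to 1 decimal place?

39 minutes 59 seconds = 2,399 s.
Track A: 384,000 × 2,399 × 3 × 2 = 5,527,296,000 bytes.
Track B: 352,800 × 2,399 × 3 × 4 = 10,156,406,400 bytes.
Track C: 48,000 × 2,399 × 2 × 2 = 460,608,000 bytes.
Track D: 40,000 × 2,399 × 4 × 4 = 1,535,360,000 bytes.
Total = 17,679,670,400 bytes = 17679.7 MB.

17679.7 MB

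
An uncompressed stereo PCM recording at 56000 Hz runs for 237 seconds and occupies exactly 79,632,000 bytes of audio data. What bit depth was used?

24 bits

Bytes per sample = 79,632,000 / (56,000 × 237 × 2) = 79,632,000 / 26,544,000 = 3.
Bit depth = 3 × 8 = 24 bits.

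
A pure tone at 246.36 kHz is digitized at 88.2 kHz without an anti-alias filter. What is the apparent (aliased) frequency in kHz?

Nyquist = 88,200/2 = 44,100 Hz; 246,360 Hz exceeds it.
Alias = |246,360 − 3×88,200| = |246,360 − 264,600| = 18,240 Hz = 18.24 kHz.

18.24 kHz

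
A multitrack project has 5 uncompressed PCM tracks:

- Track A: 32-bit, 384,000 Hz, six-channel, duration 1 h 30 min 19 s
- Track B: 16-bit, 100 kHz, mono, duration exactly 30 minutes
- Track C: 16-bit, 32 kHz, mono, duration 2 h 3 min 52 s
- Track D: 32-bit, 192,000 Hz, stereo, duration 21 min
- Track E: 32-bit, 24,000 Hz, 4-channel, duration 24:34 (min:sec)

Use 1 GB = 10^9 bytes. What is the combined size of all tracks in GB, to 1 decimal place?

53.3 GB

Track A: 1 h 30 min 19 s = 5,419 s; 384,000 × 5,419 × 4 × 6 = 49,941,504,000 bytes.
Track B: exactly 30 minutes = 1,800 s; 100,000 × 1,800 × 2 × 1 = 360,000,000 bytes.
Track C: 2 h 3 min 52 s = 7,432 s; 32,000 × 7,432 × 2 × 1 = 475,648,000 bytes.
Track D: 21 min = 1,260 s; 192,000 × 1,260 × 4 × 2 = 1,935,360,000 bytes.
Track E: 24:34 (min:sec) = 1,474 s; 24,000 × 1,474 × 4 × 4 = 566,016,000 bytes.
Total = 53,278,528,000 bytes = 53.3 GB.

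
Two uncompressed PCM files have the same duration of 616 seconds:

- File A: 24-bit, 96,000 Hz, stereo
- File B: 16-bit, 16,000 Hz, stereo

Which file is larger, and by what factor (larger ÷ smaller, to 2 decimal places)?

File A: 96,000 × 3 × 2 = 576,000 bytes/s.
File B: 16,000 × 2 × 2 = 64,000 bytes/s.
File A is larger; ratio = 354,816,000 / 39,424,000 = 9.00.

File A, by a factor of 9.00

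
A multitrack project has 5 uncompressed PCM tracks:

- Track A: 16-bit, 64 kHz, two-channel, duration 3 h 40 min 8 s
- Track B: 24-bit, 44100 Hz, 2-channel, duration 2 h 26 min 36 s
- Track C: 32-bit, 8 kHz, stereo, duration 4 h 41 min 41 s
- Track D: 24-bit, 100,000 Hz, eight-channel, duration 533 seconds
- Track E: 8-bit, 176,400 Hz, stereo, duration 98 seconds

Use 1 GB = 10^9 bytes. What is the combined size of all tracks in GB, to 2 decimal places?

8.10 GB

Track A: 3 h 40 min 8 s = 13,208 s; 64,000 × 13,208 × 2 × 2 = 3,381,248,000 bytes.
Track B: 2 h 26 min 36 s = 8,796 s; 44,100 × 8,796 × 3 × 2 = 2,327,421,600 bytes.
Track C: 4 h 41 min 41 s = 16,901 s; 8,000 × 16,901 × 4 × 2 = 1,081,664,000 bytes.
Track D: 100,000 × 533 × 3 × 8 = 1,279,200,000 bytes.
Track E: 176,400 × 98 × 1 × 2 = 34,574,400 bytes.
Total = 8,104,108,000 bytes = 8.10 GB.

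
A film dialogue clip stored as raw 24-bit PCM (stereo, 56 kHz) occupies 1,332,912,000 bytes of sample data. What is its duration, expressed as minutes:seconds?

Byte rate = 56,000 × 3 × 2 = 336,000 bytes/s.
Duration = 1,332,912,000 / 336,000 = 3,967 s.
3,967 s = 66:07.

66:07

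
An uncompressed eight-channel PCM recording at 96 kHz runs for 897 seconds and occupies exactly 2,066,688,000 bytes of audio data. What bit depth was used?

Bytes per sample = 2,066,688,000 / (96,000 × 897 × 8) = 2,066,688,000 / 688,896,000 = 3.
Bit depth = 3 × 8 = 24 bits.

24 bits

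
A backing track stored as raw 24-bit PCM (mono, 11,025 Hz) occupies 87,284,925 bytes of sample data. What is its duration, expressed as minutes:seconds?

Byte rate = 11,025 × 3 × 1 = 33,075 bytes/s.
Duration = 87,284,925 / 33,075 = 2,639 s.
2,639 s = 43:59.

43:59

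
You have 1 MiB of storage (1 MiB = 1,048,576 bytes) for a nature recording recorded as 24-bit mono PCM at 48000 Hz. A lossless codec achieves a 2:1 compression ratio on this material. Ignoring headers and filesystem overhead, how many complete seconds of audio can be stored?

Uncompressed byte rate = 48,000 × 3 × 1 = 144,000 bytes/s.
After 2:1 compression, effective rate ≈ 72000 bytes/s.
Capacity = 1 × 1,048,576 = 1,048,576 bytes.
1,048,576 / effective rate ≈ 14.56 s → 14 seconds.

14 seconds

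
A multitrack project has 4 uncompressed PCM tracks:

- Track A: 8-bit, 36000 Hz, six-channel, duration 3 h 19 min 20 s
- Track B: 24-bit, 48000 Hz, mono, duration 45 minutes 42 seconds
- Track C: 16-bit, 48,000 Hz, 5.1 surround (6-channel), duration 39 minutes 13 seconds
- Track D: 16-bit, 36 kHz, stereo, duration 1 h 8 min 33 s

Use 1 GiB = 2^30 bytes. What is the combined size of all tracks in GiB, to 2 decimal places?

4.59 GiB

Track A: 3 h 19 min 20 s = 11,960 s; 36,000 × 11,960 × 1 × 6 = 2,583,360,000 bytes.
Track B: 45 minutes 42 seconds = 2,742 s; 48,000 × 2,742 × 3 × 1 = 394,848,000 bytes.
Track C: 39 minutes 13 seconds = 2,353 s; 48,000 × 2,353 × 2 × 6 = 1,355,328,000 bytes.
Track D: 1 h 8 min 33 s = 4,113 s; 36,000 × 4,113 × 2 × 2 = 592,272,000 bytes.
Total = 4,925,808,000 bytes = 4.59 GiB.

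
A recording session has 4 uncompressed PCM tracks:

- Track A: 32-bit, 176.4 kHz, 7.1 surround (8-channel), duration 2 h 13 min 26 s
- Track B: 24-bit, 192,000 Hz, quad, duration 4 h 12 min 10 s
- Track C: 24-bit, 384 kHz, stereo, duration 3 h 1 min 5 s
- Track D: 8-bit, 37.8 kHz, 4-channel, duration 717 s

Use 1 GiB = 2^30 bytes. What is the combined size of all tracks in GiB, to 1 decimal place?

98.0 GiB

Track A: 2 h 13 min 26 s = 8,006 s; 176,400 × 8,006 × 4 × 8 = 45,192,268,800 bytes.
Track B: 4 h 12 min 10 s = 15,130 s; 192,000 × 15,130 × 3 × 4 = 34,859,520,000 bytes.
Track C: 3 h 1 min 5 s = 10,865 s; 384,000 × 10,865 × 3 × 2 = 25,032,960,000 bytes.
Track D: 37,800 × 717 × 1 × 4 = 108,410,400 bytes.
Total = 105,193,159,200 bytes = 98.0 GiB.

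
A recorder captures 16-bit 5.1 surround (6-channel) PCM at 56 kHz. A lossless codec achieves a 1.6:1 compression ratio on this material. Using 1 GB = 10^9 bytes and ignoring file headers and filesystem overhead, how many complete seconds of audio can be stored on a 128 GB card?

304,761 seconds

Uncompressed byte rate = 56,000 × 2 × 6 = 672,000 bytes/s.
After 1.6:1 compression, effective rate ≈ 420000 bytes/s.
Capacity = 128 × 1,000,000,000 = 128,000,000,000 bytes.
128,000,000,000 / effective rate ≈ 304761.9 s → 304,761 seconds.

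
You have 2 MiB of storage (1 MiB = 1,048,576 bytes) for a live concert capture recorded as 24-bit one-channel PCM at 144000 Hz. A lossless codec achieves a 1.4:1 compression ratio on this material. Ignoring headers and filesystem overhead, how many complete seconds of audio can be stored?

Uncompressed byte rate = 144,000 × 3 × 1 = 432,000 bytes/s.
After 1.4:1 compression, effective rate ≈ 308571.43 bytes/s.
Capacity = 2 × 1,048,576 = 2,097,152 bytes.
2,097,152 / effective rate ≈ 6.8 s → 6 seconds.

6 seconds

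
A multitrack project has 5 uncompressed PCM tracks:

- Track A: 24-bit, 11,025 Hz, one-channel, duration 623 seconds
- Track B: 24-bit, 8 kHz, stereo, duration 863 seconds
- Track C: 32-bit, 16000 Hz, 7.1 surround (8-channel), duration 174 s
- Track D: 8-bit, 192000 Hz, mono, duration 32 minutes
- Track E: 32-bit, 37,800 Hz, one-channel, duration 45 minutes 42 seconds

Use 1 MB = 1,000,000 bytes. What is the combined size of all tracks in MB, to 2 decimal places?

Track A: 11,025 × 623 × 3 × 1 = 20,605,725 bytes.
Track B: 8,000 × 863 × 3 × 2 = 41,424,000 bytes.
Track C: 16,000 × 174 × 4 × 8 = 89,088,000 bytes.
Track D: 32 minutes = 1,920 s; 192,000 × 1,920 × 1 × 1 = 368,640,000 bytes.
Track E: 45 minutes 42 seconds = 2,742 s; 37,800 × 2,742 × 4 × 1 = 414,590,400 bytes.
Total = 934,348,125 bytes = 934.35 MB.

934.35 MB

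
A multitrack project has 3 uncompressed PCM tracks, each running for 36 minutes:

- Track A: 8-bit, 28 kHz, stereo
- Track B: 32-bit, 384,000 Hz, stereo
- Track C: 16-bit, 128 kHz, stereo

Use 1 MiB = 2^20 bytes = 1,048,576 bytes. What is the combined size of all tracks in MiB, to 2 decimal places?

7498.17 MiB

36 minutes = 2,160 s.
Track A: 28,000 × 2,160 × 1 × 2 = 120,960,000 bytes.
Track B: 384,000 × 2,160 × 4 × 2 = 6,635,520,000 bytes.
Track C: 128,000 × 2,160 × 2 × 2 = 1,105,920,000 bytes.
Total = 7,862,400,000 bytes = 7498.17 MiB.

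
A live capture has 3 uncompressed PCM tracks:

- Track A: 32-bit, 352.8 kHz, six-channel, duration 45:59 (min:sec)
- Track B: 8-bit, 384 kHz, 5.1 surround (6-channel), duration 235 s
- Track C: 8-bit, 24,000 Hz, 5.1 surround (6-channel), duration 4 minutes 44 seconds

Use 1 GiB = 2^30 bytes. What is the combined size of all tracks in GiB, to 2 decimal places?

Track A: 45:59 (min:sec) = 2,759 s; 352,800 × 2,759 × 4 × 6 = 23,361,004,800 bytes.
Track B: 384,000 × 235 × 1 × 6 = 541,440,000 bytes.
Track C: 4 minutes 44 seconds = 284 s; 24,000 × 284 × 1 × 6 = 40,896,000 bytes.
Total = 23,943,340,800 bytes = 22.30 GiB.

22.30 GiB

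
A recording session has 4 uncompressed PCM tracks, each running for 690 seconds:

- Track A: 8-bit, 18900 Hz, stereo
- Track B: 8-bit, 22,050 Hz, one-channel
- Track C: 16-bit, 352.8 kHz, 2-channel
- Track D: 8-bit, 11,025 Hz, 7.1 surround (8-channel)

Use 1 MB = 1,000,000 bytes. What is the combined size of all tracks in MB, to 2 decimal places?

Track A: 18,900 × 690 × 1 × 2 = 26,082,000 bytes.
Track B: 22,050 × 690 × 1 × 1 = 15,214,500 bytes.
Track C: 352,800 × 690 × 2 × 2 = 973,728,000 bytes.
Track D: 11,025 × 690 × 1 × 8 = 60,858,000 bytes.
Total = 1,075,882,500 bytes = 1075.88 MB.

1075.88 MB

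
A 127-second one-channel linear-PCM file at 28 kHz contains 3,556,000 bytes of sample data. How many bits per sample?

Bytes per sample = 3,556,000 / (28,000 × 127 × 1) = 3,556,000 / 3,556,000 = 1.
Bit depth = 1 × 8 = 8 bits.

8 bits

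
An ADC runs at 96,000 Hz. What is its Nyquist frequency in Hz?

Nyquist frequency = sample rate / 2 = 96,000 / 2 = 48,000 Hz.

48,000 Hz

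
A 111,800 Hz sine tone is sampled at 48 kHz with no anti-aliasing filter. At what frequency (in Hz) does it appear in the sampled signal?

15,800 Hz

Nyquist = 48,000/2 = 24,000 Hz; 111,800 Hz exceeds it.
Alias = |111,800 − 2×48,000| = |111,800 − 96,000| = 15,800 Hz.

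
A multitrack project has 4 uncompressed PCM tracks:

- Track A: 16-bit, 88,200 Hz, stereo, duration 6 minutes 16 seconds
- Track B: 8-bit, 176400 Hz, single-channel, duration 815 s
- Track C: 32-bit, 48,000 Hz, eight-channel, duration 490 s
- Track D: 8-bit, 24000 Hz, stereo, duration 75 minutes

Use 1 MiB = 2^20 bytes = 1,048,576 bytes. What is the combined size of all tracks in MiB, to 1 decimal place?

1187.4 MiB

Track A: 6 minutes 16 seconds = 376 s; 88,200 × 376 × 2 × 2 = 132,652,800 bytes.
Track B: 176,400 × 815 × 1 × 1 = 143,766,000 bytes.
Track C: 48,000 × 490 × 4 × 8 = 752,640,000 bytes.
Track D: 75 minutes = 4,500 s; 24,000 × 4,500 × 1 × 2 = 216,000,000 bytes.
Total = 1,245,058,800 bytes = 1187.4 MiB.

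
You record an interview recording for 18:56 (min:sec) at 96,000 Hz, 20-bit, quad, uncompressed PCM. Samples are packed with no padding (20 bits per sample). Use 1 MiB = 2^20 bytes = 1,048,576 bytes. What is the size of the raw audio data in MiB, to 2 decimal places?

1040.04 MiB

Duration = 18:56 (min:sec) = 1,136 s.
Bits = 96,000 × 1,136 × 20 × 4 = 8,724,480,000 bits = 1,090,560,000 bytes.
1,090,560,000 / 1,048,576 = 1040.04 MiB.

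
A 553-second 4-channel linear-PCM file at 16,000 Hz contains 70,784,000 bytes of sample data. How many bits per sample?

16 bits

Bytes per sample = 70,784,000 / (16,000 × 553 × 4) = 70,784,000 / 35,392,000 = 2.
Bit depth = 2 × 8 = 16 bits.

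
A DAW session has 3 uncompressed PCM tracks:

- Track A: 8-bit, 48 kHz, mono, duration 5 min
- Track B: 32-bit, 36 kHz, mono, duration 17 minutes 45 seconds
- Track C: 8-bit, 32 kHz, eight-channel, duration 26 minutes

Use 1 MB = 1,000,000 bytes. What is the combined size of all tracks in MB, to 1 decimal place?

Track A: 5 min = 300 s; 48,000 × 300 × 1 × 1 = 14,400,000 bytes.
Track B: 17 minutes 45 seconds = 1,065 s; 36,000 × 1,065 × 4 × 1 = 153,360,000 bytes.
Track C: 26 minutes = 1,560 s; 32,000 × 1,560 × 1 × 8 = 399,360,000 bytes.
Total = 567,120,000 bytes = 567.1 MB.

567.1 MB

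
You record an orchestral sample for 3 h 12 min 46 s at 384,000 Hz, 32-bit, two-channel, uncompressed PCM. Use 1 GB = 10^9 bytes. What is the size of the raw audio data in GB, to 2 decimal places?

35.53 GB

Duration = 3 h 12 min 46 s = 11,566 s.
Bytes = 384,000 samples/s × 11,566 s × 4 bytes/sample × 2 ch = 35,530,752,000 bytes.
35,530,752,000 / 1,000,000,000 = 35.53 GB.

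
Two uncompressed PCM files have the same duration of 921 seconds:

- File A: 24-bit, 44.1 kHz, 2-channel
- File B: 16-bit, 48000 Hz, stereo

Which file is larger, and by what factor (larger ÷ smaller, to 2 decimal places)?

File A, by a factor of 1.38

File A: 44,100 × 3 × 2 = 264,600 bytes/s.
File B: 48,000 × 2 × 2 = 192,000 bytes/s.
File A is larger; ratio = 243,696,600 / 176,832,000 = 1.38.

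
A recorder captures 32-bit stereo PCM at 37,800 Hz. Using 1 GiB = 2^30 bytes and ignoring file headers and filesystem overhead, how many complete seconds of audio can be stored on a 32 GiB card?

Uncompressed byte rate = 37,800 × 4 × 2 = 302,400 bytes/s.
Capacity = 32 × 1,073,741,824 = 34,359,738,368 bytes.
34,359,738,368 / 302,400 ≈ 113623.47 s → 113,623 seconds.

113,623 seconds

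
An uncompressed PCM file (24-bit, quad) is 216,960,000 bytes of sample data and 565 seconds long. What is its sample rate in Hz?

32,000 Hz

Bytes = sample_rate × seconds × bytes_per_sample × channels.
sample_rate = 216,960,000 / (565 × 3 × 4) = 216,960,000 / 6,780 = 32,000 Hz.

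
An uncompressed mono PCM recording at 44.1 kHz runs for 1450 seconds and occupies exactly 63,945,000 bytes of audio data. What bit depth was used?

8 bits

Bytes per sample = 63,945,000 / (44,100 × 1,450 × 1) = 63,945,000 / 63,945,000 = 1.
Bit depth = 1 × 8 = 8 bits.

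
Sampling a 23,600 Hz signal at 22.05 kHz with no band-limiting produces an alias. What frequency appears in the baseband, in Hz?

1,550 Hz

Nyquist = 22,050/2 = 11,025 Hz; 23,600 Hz exceeds it.
Alias = |23,600 − 1×22,050| = |23,600 − 22,050| = 1,550 Hz.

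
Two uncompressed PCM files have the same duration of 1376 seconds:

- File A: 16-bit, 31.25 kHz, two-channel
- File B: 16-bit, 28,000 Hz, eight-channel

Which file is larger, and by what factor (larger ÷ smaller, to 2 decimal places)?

File B, by a factor of 3.58

File A: 31,250 × 2 × 2 = 125,000 bytes/s.
File B: 28,000 × 2 × 8 = 448,000 bytes/s.
File B is larger; ratio = 616,448,000 / 172,000,000 = 3.58.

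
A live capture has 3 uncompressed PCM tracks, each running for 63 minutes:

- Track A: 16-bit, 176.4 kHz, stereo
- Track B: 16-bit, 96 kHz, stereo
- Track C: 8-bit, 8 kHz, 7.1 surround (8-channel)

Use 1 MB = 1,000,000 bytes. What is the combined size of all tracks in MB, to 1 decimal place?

4360.6 MB

63 minutes = 3,780 s.
Track A: 176,400 × 3,780 × 2 × 2 = 2,667,168,000 bytes.
Track B: 96,000 × 3,780 × 2 × 2 = 1,451,520,000 bytes.
Track C: 8,000 × 3,780 × 1 × 8 = 241,920,000 bytes.
Total = 4,360,608,000 bytes = 4360.6 MB.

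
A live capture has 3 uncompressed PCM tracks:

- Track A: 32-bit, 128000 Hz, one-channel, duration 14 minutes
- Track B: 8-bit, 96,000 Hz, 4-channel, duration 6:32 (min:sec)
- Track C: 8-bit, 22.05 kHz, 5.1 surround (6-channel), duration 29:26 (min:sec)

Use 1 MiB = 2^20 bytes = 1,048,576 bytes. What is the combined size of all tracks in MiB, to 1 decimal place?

776.5 MiB

Track A: 14 minutes = 840 s; 128,000 × 840 × 4 × 1 = 430,080,000 bytes.
Track B: 6:32 (min:sec) = 392 s; 96,000 × 392 × 1 × 4 = 150,528,000 bytes.
Track C: 29:26 (min:sec) = 1,766 s; 22,050 × 1,766 × 1 × 6 = 233,641,800 bytes.
Total = 814,249,800 bytes = 776.5 MiB.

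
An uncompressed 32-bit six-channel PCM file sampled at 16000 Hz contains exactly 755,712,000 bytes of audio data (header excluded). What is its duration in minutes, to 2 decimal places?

32.80 minutes

Byte rate = 16,000 × 4 × 6 = 384,000 bytes/s.
Duration = 755,712,000 / 384,000 = 1,968 s.
1,968 s / 60 = 32.80 minutes.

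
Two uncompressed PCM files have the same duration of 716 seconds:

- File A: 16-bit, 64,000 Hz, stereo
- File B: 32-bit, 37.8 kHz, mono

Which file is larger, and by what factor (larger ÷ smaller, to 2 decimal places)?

File A, by a factor of 1.69

File A: 64,000 × 2 × 2 = 256,000 bytes/s.
File B: 37,800 × 4 × 1 = 151,200 bytes/s.
File A is larger; ratio = 183,296,000 / 108,259,200 = 1.69.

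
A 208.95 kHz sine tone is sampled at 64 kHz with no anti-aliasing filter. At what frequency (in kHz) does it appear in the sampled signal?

Nyquist = 64,000/2 = 32,000 Hz; 208,950 Hz exceeds it.
Alias = |208,950 − 3×64,000| = |208,950 − 192,000| = 16,950 Hz = 16.95 kHz.

16.95 kHz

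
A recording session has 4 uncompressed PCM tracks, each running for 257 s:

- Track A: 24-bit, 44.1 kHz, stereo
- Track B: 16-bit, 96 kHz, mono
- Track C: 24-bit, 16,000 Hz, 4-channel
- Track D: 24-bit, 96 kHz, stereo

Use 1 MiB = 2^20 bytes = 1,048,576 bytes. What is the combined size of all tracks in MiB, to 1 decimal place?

Track A: 44,100 × 257 × 3 × 2 = 68,002,200 bytes.
Track B: 96,000 × 257 × 2 × 1 = 49,344,000 bytes.
Track C: 16,000 × 257 × 3 × 4 = 49,344,000 bytes.
Track D: 96,000 × 257 × 3 × 2 = 148,032,000 bytes.
Total = 314,722,200 bytes = 300.1 MiB.

300.1 MiB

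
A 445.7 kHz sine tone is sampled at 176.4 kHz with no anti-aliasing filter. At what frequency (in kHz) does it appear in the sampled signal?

Nyquist = 176,400/2 = 88,200 Hz; 445,700 Hz exceeds it.
Alias = |445,700 − 3×176,400| = |445,700 − 529,200| = 83,500 Hz = 83.5 kHz.

83.5 kHz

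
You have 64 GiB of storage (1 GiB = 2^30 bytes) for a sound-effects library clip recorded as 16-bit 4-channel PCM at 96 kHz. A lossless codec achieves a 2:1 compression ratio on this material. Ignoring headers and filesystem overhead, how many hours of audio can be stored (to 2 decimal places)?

Uncompressed byte rate = 96,000 × 2 × 4 = 768,000 bytes/s.
After 2:1 compression, effective rate ≈ 384000 bytes/s.
Capacity = 64 × 1,073,741,824 = 68,719,476,736 bytes.
68,719,476,736 / effective rate ≈ 178956.97 s → 49.71 hours.

49.71 hours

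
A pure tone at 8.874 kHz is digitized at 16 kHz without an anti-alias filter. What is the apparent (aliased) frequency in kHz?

Nyquist = 16,000/2 = 8,000 Hz; 8,874 Hz exceeds it.
Alias = |8,874 − 1×16,000| = |8,874 − 16,000| = 7,126 Hz = 7.126 kHz.

7.126 kHz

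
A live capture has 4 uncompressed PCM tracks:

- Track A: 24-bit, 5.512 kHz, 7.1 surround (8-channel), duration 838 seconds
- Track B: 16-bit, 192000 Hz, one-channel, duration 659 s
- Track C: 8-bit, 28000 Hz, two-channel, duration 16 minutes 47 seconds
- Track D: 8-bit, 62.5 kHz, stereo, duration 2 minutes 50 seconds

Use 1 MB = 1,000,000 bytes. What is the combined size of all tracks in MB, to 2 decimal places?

Track A: 5,512 × 838 × 3 × 8 = 110,857,344 bytes.
Track B: 192,000 × 659 × 2 × 1 = 253,056,000 bytes.
Track C: 16 minutes 47 seconds = 1,007 s; 28,000 × 1,007 × 1 × 2 = 56,392,000 bytes.
Track D: 2 minutes 50 seconds = 170 s; 62,500 × 170 × 1 × 2 = 21,250,000 bytes.
Total = 441,555,344 bytes = 441.56 MB.

441.56 MB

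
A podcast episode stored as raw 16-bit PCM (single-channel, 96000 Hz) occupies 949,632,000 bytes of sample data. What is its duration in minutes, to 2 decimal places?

82.43 minutes

Byte rate = 96,000 × 2 × 1 = 192,000 bytes/s.
Duration = 949,632,000 / 192,000 = 4,946 s.
4,946 s / 60 = 82.43 minutes.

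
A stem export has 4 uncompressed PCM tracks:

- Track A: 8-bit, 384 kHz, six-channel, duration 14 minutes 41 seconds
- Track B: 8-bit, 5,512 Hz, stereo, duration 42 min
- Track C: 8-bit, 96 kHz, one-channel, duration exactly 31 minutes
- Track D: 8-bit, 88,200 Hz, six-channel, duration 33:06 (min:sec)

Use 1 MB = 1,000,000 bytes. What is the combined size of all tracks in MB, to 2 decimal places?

Track A: 14 minutes 41 seconds = 881 s; 384,000 × 881 × 1 × 6 = 2,029,824,000 bytes.
Track B: 42 min = 2,520 s; 5,512 × 2,520 × 1 × 2 = 27,780,480 bytes.
Track C: exactly 31 minutes = 1,860 s; 96,000 × 1,860 × 1 × 1 = 178,560,000 bytes.
Track D: 33:06 (min:sec) = 1,986 s; 88,200 × 1,986 × 1 × 6 = 1,050,991,200 bytes.
Total = 3,287,155,680 bytes = 3287.16 MB.

3287.16 MB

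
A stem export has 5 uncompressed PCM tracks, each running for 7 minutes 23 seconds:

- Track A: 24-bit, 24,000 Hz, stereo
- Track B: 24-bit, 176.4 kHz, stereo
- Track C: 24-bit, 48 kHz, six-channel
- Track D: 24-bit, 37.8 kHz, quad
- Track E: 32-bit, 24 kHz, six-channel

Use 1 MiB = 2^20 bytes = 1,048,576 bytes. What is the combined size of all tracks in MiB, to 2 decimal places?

7 minutes 23 seconds = 443 s.
Track A: 24,000 × 443 × 3 × 2 = 63,792,000 bytes.
Track B: 176,400 × 443 × 3 × 2 = 468,871,200 bytes.
Track C: 48,000 × 443 × 3 × 6 = 382,752,000 bytes.
Track D: 37,800 × 443 × 3 × 4 = 200,944,800 bytes.
Track E: 24,000 × 443 × 4 × 6 = 255,168,000 bytes.
Total = 1,371,528,000 bytes = 1307.99 MiB.

1307.99 MiB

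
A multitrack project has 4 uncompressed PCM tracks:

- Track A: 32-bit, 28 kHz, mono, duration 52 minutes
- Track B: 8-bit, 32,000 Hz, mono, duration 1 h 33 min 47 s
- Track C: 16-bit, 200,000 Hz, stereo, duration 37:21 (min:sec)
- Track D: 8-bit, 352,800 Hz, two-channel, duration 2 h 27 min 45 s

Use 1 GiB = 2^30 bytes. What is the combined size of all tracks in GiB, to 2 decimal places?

Track A: 52 minutes = 3,120 s; 28,000 × 3,120 × 4 × 1 = 349,440,000 bytes.
Track B: 1 h 33 min 47 s = 5,627 s; 32,000 × 5,627 × 1 × 1 = 180,064,000 bytes.
Track C: 37:21 (min:sec) = 2,241 s; 200,000 × 2,241 × 2 × 2 = 1,792,800,000 bytes.
Track D: 2 h 27 min 45 s = 8,865 s; 352,800 × 8,865 × 1 × 2 = 6,255,144,000 bytes.
Total = 8,577,448,000 bytes = 7.99 GiB.

7.99 GiB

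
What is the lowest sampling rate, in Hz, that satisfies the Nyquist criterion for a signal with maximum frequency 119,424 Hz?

238,848 Hz

Minimum sample rate = 2 × 119,424 Hz = 238,848 Hz.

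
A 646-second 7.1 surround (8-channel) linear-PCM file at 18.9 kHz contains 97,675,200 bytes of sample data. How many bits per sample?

Bytes per sample = 97,675,200 / (18,900 × 646 × 8) = 97,675,200 / 97,675,200 = 1.
Bit depth = 1 × 8 = 8 bits.

8 bits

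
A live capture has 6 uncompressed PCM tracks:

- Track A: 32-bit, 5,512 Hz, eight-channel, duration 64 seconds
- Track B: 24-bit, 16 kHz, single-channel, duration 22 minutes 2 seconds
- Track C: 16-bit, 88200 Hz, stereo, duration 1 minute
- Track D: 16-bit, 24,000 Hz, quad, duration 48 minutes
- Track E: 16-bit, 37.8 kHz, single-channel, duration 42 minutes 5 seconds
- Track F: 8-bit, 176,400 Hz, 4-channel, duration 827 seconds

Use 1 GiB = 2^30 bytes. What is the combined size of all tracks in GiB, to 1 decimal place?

Track A: 5,512 × 64 × 4 × 8 = 11,288,576 bytes.
Track B: 22 minutes 2 seconds = 1,322 s; 16,000 × 1,322 × 3 × 1 = 63,456,000 bytes.
Track C: 1 minute = 60 s; 88,200 × 60 × 2 × 2 = 21,168,000 bytes.
Track D: 48 minutes = 2,880 s; 24,000 × 2,880 × 2 × 4 = 552,960,000 bytes.
Track E: 42 minutes 5 seconds = 2,525 s; 37,800 × 2,525 × 2 × 1 = 190,890,000 bytes.
Track F: 176,400 × 827 × 1 × 4 = 583,531,200 bytes.
Total = 1,423,293,776 bytes = 1.3 GiB.

1.3 GiB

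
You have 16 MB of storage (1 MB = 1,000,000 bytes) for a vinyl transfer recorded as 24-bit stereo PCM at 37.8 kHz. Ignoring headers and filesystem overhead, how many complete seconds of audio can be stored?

70 seconds

Uncompressed byte rate = 37,800 × 3 × 2 = 226,800 bytes/s.
Capacity = 16 × 1,000,000 = 16,000,000 bytes.
16,000,000 / 226,800 ≈ 70.55 s → 70 seconds.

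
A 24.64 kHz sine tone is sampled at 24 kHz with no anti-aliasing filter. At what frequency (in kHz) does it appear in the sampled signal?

0.64 kHz

Nyquist = 24,000/2 = 12,000 Hz; 24,640 Hz exceeds it.
Alias = |24,640 − 1×24,000| = |24,640 − 24,000| = 640 Hz = 0.64 kHz.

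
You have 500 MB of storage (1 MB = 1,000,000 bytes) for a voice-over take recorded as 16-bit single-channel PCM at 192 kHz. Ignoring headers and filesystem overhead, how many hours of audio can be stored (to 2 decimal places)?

0.36 hours

Uncompressed byte rate = 192,000 × 2 × 1 = 384,000 bytes/s.
Capacity = 500 × 1,000,000 = 500,000,000 bytes.
500,000,000 / 384,000 ≈ 1302.08 s → 0.36 hours.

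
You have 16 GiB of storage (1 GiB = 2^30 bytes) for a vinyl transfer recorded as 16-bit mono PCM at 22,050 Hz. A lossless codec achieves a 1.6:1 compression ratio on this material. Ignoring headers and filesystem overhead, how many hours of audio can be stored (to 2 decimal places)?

173.14 hours

Uncompressed byte rate = 22,050 × 2 × 1 = 44,100 bytes/s.
After 1.6:1 compression, effective rate ≈ 27562.5 bytes/s.
Capacity = 16 × 1,073,741,824 = 17,179,869,184 bytes.
17,179,869,184 / effective rate ≈ 623305.91 s → 173.14 hours.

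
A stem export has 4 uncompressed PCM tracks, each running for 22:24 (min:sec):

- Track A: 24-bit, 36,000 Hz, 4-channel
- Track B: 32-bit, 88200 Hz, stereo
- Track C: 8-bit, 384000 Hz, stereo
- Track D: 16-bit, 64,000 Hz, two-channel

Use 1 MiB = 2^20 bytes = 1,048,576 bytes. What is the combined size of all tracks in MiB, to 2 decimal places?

2770.61 MiB

22:24 (min:sec) = 1,344 s.
Track A: 36,000 × 1,344 × 3 × 4 = 580,608,000 bytes.
Track B: 88,200 × 1,344 × 4 × 2 = 948,326,400 bytes.
Track C: 384,000 × 1,344 × 1 × 2 = 1,032,192,000 bytes.
Track D: 64,000 × 1,344 × 2 × 2 = 344,064,000 bytes.
Total = 2,905,190,400 bytes = 2770.61 MiB.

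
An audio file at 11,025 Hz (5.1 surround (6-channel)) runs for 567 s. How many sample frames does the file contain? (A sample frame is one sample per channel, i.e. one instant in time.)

6,251,175 sample frames

11,025 samples/s × 567 s = 6,251,175 frames.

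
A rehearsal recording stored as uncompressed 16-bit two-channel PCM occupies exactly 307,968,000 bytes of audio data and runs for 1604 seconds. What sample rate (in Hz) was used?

48,000 Hz

Bytes = sample_rate × seconds × bytes_per_sample × channels.
sample_rate = 307,968,000 / (1,604 × 2 × 2) = 307,968,000 / 6,416 = 48,000 Hz.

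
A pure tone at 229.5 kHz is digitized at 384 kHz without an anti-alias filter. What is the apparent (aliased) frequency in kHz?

154.5 kHz

Nyquist = 384,000/2 = 192,000 Hz; 229,500 Hz exceeds it.
Alias = |229,500 − 1×384,000| = |229,500 − 384,000| = 154,500 Hz = 154.5 kHz.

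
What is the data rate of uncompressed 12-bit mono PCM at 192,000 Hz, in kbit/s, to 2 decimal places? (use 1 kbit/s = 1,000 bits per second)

Bit rate = 192,000 × 12 × 1 = 2,304,000 bits/s.
= 2304.00 kbit/s.

2304.00 kbit/s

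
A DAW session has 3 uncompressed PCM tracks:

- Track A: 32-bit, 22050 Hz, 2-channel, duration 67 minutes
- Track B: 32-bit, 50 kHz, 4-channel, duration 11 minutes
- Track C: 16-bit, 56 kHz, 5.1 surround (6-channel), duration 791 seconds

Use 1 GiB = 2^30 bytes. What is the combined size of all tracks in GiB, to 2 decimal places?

Track A: 67 minutes = 4,020 s; 22,050 × 4,020 × 4 × 2 = 709,128,000 bytes.
Track B: 11 minutes = 660 s; 50,000 × 660 × 4 × 4 = 528,000,000 bytes.
Track C: 56,000 × 791 × 2 × 6 = 531,552,000 bytes.
Total = 1,768,680,000 bytes = 1.65 GiB.

1.65 GiB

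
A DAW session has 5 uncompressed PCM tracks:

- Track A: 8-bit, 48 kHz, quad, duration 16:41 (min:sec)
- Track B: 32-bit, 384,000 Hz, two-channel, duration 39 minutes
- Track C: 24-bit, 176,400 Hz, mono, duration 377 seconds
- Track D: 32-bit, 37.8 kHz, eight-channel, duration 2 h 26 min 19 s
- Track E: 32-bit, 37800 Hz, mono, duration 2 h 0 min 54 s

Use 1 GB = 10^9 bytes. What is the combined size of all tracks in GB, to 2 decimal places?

Track A: 16:41 (min:sec) = 1,001 s; 48,000 × 1,001 × 1 × 4 = 192,192,000 bytes.
Track B: 39 minutes = 2,340 s; 384,000 × 2,340 × 4 × 2 = 7,188,480,000 bytes.
Track C: 176,400 × 377 × 3 × 1 = 199,508,400 bytes.
Track D: 2 h 26 min 19 s = 8,779 s; 37,800 × 8,779 × 4 × 8 = 10,619,078,400 bytes.
Track E: 2 h 0 min 54 s = 7,254 s; 37,800 × 7,254 × 4 × 1 = 1,096,804,800 bytes.
Total = 19,296,063,600 bytes = 19.30 GB.

19.30 GB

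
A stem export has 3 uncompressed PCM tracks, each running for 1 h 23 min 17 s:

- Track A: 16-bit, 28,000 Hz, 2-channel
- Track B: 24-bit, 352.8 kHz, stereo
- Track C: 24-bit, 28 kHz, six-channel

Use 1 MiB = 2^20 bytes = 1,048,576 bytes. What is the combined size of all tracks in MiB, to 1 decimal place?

13023.2 MiB

1 h 23 min 17 s = 4,997 s.
Track A: 28,000 × 4,997 × 2 × 2 = 559,664,000 bytes.
Track B: 352,800 × 4,997 × 3 × 2 = 10,577,649,600 bytes.
Track C: 28,000 × 4,997 × 3 × 6 = 2,518,488,000 bytes.
Total = 13,655,801,600 bytes = 13023.2 MiB.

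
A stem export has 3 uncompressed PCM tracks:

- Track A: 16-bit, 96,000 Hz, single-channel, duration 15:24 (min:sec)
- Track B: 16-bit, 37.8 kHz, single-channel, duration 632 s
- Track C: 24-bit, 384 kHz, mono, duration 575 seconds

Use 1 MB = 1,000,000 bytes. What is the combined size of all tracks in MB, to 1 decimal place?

887.6 MB

Track A: 15:24 (min:sec) = 924 s; 96,000 × 924 × 2 × 1 = 177,408,000 bytes.
Track B: 37,800 × 632 × 2 × 1 = 47,779,200 bytes.
Track C: 384,000 × 575 × 3 × 1 = 662,400,000 bytes.
Total = 887,587,200 bytes = 887.6 MB.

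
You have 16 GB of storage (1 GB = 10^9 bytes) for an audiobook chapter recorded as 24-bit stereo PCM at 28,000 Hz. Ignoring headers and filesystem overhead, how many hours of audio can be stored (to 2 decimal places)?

26.46 hours

Uncompressed byte rate = 28,000 × 3 × 2 = 168,000 bytes/s.
Capacity = 16 × 1,000,000,000 = 16,000,000,000 bytes.
16,000,000,000 / 168,000 ≈ 95238.1 s → 26.46 hours.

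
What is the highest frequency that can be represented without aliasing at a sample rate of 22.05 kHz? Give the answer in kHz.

Nyquist frequency = sample rate / 2 = 22,050 / 2 = 11.025 kHz.

11.025 kHz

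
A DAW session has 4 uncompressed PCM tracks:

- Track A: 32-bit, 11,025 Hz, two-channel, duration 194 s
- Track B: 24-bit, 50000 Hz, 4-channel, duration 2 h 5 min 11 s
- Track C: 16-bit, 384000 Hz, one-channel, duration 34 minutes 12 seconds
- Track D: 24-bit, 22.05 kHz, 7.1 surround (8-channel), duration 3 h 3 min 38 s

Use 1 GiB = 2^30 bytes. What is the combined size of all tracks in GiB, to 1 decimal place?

11.1 GiB

Track A: 11,025 × 194 × 4 × 2 = 17,110,800 bytes.
Track B: 2 h 5 min 11 s = 7,511 s; 50,000 × 7,511 × 3 × 4 = 4,506,600,000 bytes.
Track C: 34 minutes 12 seconds = 2,052 s; 384,000 × 2,052 × 2 × 1 = 1,575,936,000 bytes.
Track D: 3 h 3 min 38 s = 11,018 s; 22,050 × 11,018 × 3 × 8 = 5,830,725,600 bytes.
Total = 11,930,372,400 bytes = 11.1 GiB.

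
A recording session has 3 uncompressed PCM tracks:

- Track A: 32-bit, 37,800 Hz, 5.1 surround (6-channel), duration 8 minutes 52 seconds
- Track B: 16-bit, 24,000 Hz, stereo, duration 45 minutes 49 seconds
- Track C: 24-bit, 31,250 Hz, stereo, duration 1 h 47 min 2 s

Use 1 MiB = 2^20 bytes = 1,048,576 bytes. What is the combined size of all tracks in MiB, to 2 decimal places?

Track A: 8 minutes 52 seconds = 532 s; 37,800 × 532 × 4 × 6 = 482,630,400 bytes.
Track B: 45 minutes 49 seconds = 2,749 s; 24,000 × 2,749 × 2 × 2 = 263,904,000 bytes.
Track C: 1 h 47 min 2 s = 6,422 s; 31,250 × 6,422 × 3 × 2 = 1,204,125,000 bytes.
Total = 1,950,659,400 bytes = 1860.29 MiB.

1860.29 MiB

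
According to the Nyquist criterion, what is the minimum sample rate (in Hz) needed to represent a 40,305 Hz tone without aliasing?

Minimum sample rate = 2 × 40,305 Hz = 80,610 Hz.

80,610 Hz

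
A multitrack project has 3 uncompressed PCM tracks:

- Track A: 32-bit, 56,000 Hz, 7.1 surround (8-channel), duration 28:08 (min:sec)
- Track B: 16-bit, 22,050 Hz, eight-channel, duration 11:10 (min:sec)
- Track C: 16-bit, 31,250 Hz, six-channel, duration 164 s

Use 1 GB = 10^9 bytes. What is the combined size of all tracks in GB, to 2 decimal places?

Track A: 28:08 (min:sec) = 1,688 s; 56,000 × 1,688 × 4 × 8 = 3,024,896,000 bytes.
Track B: 11:10 (min:sec) = 670 s; 22,050 × 670 × 2 × 8 = 236,376,000 bytes.
Track C: 31,250 × 164 × 2 × 6 = 61,500,000 bytes.
Total = 3,322,772,000 bytes = 3.32 GB.

3.32 GB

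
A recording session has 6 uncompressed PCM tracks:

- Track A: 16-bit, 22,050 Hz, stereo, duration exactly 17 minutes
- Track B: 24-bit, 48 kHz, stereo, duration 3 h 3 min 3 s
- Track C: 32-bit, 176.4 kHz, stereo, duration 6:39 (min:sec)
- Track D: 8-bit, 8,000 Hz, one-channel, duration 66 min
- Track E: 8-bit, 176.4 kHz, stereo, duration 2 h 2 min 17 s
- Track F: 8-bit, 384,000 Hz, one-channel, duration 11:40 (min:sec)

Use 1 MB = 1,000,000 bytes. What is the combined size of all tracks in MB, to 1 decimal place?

Track A: exactly 17 minutes = 1,020 s; 22,050 × 1,020 × 2 × 2 = 89,964,000 bytes.
Track B: 3 h 3 min 3 s = 10,983 s; 48,000 × 10,983 × 3 × 2 = 3,163,104,000 bytes.
Track C: 6:39 (min:sec) = 399 s; 176,400 × 399 × 4 × 2 = 563,068,800 bytes.
Track D: 66 min = 3,960 s; 8,000 × 3,960 × 1 × 1 = 31,680,000 bytes.
Track E: 2 h 2 min 17 s = 7,337 s; 176,400 × 7,337 × 1 × 2 = 2,588,493,600 bytes.
Track F: 11:40 (min:sec) = 700 s; 384,000 × 700 × 1 × 1 = 268,800,000 bytes.
Total = 6,705,110,400 bytes = 6705.1 MB.

6705.1 MB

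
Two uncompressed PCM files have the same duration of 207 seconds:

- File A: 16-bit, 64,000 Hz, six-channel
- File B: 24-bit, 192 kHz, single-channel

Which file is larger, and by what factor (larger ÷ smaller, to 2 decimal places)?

File A, by a factor of 1.33

File A: 64,000 × 2 × 6 = 768,000 bytes/s.
File B: 192,000 × 3 × 1 = 576,000 bytes/s.
File A is larger; ratio = 158,976,000 / 119,232,000 = 1.33.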